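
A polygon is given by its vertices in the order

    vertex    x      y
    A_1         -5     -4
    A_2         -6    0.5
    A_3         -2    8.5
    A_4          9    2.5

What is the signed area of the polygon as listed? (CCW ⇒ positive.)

Cross-terms: -26.5, -50, -81.5, -23.5  ⇒  Σ = -181.5
Signed area = Σ/2 = -90.75 (negative ⇒ clockwise traversal).

-90.75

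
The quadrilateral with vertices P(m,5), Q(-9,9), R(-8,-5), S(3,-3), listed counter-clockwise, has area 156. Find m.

8

Write out the shoelace sum; only the two edges meeting at P involve m:
2·Area = [(3·5 − m·(-3)) + (m·9 − (-9)·5)] + 156
       = 12·m + 216 = 312
⇒ m = 8.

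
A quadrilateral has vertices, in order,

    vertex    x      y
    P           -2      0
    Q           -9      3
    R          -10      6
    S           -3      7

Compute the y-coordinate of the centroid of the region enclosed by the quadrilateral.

203/51

Apply the surveyor's formula. First the cross-terms c_i = x_i·y_{i+1} − x_{i+1}·y_i:
  -6, -24, -52, 14  ⇒  2A = -68, A = -34.
Then Σ (y_i + y_{i+1})·c_i = -812, so ȳ = -812 / (6·(-34)) = 203/51.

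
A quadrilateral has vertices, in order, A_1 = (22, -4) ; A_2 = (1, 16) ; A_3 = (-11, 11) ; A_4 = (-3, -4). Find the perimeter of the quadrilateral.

|A_1A_2| = √((-21)² + (20)²) = √841 = 29
|A_2A_3| = √((-12)² + (-5)²) = √169 = 13
|A_3A_4| = √((8)² + (-15)²) = √289 = 17
|A_4A_1| = √((25)² + (0)²) = √625 = 25
Perimeter = 29 + 13 + 17 + 25 = 84.

84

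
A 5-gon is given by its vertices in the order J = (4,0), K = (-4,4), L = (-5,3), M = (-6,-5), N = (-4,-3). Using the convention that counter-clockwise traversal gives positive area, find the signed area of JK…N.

J→K: (4)(4) − (-4)(0) = 16
K→L: (-4)(3) − (-5)(4) = 8
L→M: (-5)(-5) − (-6)(3) = 43
M→N: (-6)(-3) − (-4)(-5) = -2
N→J: (-4)(0) − (4)(-3) = 12
Σ = 77
Signed area = Σ/2 = 38.5 (positive ⇒ counter-clockwise traversal).

38.5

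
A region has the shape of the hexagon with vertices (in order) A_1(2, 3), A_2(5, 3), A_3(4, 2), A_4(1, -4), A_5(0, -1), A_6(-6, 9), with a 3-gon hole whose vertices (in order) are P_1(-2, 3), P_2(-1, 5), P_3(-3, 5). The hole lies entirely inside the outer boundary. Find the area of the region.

Outer boundary:
Apply the shoelace (surveyor's) formula: 2A = Σ (x_i·y_{i+1} − x_{i+1}·y_i), indices taken mod 6.
Cross-terms: -9, -2, -18, -1, -6, -36  ⇒  Σ = -72
Area = |Σ|/2 = 36.
Hole:
Σ = (-7) + (10) + (1) = 4
Area = |Σ|/2 = 2.
Net area = 36 − 2 = 34.

34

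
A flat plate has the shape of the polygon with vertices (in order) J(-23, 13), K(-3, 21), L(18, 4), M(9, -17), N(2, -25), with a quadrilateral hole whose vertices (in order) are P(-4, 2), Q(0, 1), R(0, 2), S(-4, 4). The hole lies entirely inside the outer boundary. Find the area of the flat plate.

Outer boundary:
Apply Gauss's area formula: 2A = Σ (x_i·y_{i+1} − x_{i+1}·y_i), indices taken mod 5.
Cross-terms: -444, -390, -342, -191, -549  ⇒  Σ = -1916
Area = |Σ|/2 = 958.
Hole:
P→Q: (-4)(1) − (0)(2) = -4
Q→R: (0)(2) − (0)(1) = 0
R→S: (0)(4) − (-4)(2) = 8
S→P: (-4)(2) − (-4)(4) = 8
Σ = 12
Area = |Σ|/2 = 6.
Net area = 958 − 6 = 952.

952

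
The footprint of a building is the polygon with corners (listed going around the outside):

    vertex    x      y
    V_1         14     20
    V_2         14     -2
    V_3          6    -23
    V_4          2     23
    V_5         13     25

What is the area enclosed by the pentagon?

Cross-terms: -308, -310, 184, -249, -90  ⇒  Σ = -773
Area = |Σ|/2 = 386.5.

386.5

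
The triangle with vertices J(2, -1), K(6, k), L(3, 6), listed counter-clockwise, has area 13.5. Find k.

0

Write out the shoelace sum; only the two edges meeting at K involve k:
2·Area = [(2·k − 6·(-1)) + (6·6 − 3·k)] + -15
       = -1·k + 27 = 27
⇒ k = 0.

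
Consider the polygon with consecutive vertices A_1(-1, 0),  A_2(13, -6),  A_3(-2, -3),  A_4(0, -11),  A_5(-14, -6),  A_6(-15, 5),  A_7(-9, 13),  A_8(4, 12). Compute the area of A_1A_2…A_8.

Apply the surveyor's formula: 2A = Σ (x_i·y_{i+1} − x_{i+1}·y_i), indices taken mod 8.
Cross-terms: 6, -51, 22, -154, -160, -150, -160, 12  ⇒  Σ = -635
Area = |Σ|/2 = 317.5.

317.5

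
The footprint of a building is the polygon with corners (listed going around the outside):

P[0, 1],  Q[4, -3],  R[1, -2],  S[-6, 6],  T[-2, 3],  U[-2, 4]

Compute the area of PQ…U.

12.5

Σ = (-4) + (-5) + (-6) + (-6) + (-2) + (-2) = -25
Area = |Σ|/2 = 12.5.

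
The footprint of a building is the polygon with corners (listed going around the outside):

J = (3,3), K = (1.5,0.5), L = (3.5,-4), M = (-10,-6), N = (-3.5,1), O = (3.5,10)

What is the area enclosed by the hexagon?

Apply the surveyor's formula: 2A = Σ (x_i·y_{i+1} − x_{i+1}·y_i), indices taken mod 6.
Σ = (-3) + (-7.75) + (-61) + (-31) + (-38.5) + (-19.5) = -160.75
Area = |Σ|/2 = 80.375.

80.375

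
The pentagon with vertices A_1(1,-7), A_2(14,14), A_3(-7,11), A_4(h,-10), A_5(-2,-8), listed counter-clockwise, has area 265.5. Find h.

Write out the shoelace sum; only the two edges meeting at A_4 involve h:
2·Area = [((-7)·(-10) − h·11) + (h·(-8) − (-2)·(-10))] + 386
       = -19·h + 436 = 531
⇒ h = -5.

-5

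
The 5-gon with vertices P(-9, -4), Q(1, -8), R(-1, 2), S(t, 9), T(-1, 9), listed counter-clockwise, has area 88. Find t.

The doubled signed area Σ (x_i y_{i+1} − x_{i+1} y_i) is linear in t.
With t=0 it equals 155; the coefficient of t is 7 (from the two edges through S).
So 7·t + 155 = 2·88 = 176 ⇒ t = 3.

3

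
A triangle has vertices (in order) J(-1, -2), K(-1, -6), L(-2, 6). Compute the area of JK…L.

Apply Gauss's area formula: 2A = Σ (x_i·y_{i+1} − x_{i+1}·y_i), indices taken mod 3.
Σ = (4) + (-18) + (10) = -4
Area = |Σ|/2 = 2.

2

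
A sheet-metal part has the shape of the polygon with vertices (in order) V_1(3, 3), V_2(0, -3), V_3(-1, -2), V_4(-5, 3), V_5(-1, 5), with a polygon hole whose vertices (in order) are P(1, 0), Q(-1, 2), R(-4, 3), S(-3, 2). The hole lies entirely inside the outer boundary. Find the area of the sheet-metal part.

29.5

Outer boundary:
Σ = (-9) + (-3) + (-13) + (-22) + (-18) = -65
Area = |Σ|/2 = 32.5.
Hole:
Apply Gauss's area formula: 2A = Σ (x_i·y_{i+1} − x_{i+1}·y_i), indices taken mod 4.
P→Q: (1)(2) − (-1)(0) = 2
Q→R: (-1)(3) − (-4)(2) = 5
R→S: (-4)(2) − (-3)(3) = 1
S→P: (-3)(0) − (1)(2) = -2
Σ = 6
Area = |Σ|/2 = 3.
Net area = 32.5 − 3 = 29.5.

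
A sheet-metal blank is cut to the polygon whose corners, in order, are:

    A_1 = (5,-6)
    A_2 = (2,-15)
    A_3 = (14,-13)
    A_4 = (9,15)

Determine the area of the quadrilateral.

Apply the surveyor's formula: 2A = Σ (x_i·y_{i+1} − x_{i+1}·y_i), indices taken mod 4.
A_1→A_2: (5)(-15) − (2)(-6) = -63
A_2→A_3: (2)(-13) − (14)(-15) = 184
A_3→A_4: (14)(15) − (9)(-13) = 327
A_4→A_1: (9)(-6) − (5)(15) = -129
Σ = 319
Area = |Σ|/2 = 159.5.

159.5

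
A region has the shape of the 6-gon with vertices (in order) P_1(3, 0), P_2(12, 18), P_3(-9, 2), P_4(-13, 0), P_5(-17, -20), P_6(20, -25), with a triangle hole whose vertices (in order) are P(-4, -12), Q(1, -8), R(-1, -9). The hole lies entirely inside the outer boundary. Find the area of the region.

711.5

Outer boundary:
Apply Gauss's area formula: 2A = Σ (x_i·y_{i+1} − x_{i+1}·y_i), indices taken mod 6.
Cross-terms: 54, 186, 26, 260, 825, 75  ⇒  Σ = 1426
Area = |Σ|/2 = 713.
Hole:
Apply Gauss's area formula: 2A = Σ (x_i·y_{i+1} − x_{i+1}·y_i), indices taken mod 3.
Cross-terms: 44, -17, -24  ⇒  Σ = 3
Area = |Σ|/2 = 1.5.
Net area = 713 − 1.5 = 711.5.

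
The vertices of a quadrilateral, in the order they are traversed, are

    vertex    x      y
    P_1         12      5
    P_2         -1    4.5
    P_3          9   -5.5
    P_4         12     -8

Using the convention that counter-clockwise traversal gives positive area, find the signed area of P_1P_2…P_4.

Apply the surveyor's formula: 2A = Σ (x_i·y_{i+1} − x_{i+1}·y_i), indices taken mod 4.
Cross-terms: 59, -35, -6, 156  ⇒  Σ = 174
Signed area = Σ/2 = 87 (positive ⇒ counter-clockwise traversal).

87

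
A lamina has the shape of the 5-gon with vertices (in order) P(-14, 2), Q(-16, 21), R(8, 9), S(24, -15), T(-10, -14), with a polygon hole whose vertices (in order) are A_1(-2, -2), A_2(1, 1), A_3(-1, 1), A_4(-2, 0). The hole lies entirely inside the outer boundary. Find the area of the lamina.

802

Outer boundary:
Apply Gauss's area formula: 2A = Σ (x_i·y_{i+1} − x_{i+1}·y_i), indices taken mod 5.
Σ = (-262) + (-312) + (-336) + (-486) + (-216) = -1612
Area = |Σ|/2 = 806.
Hole:
Σ = (0) + (2) + (2) + (4) = 8
Area = |Σ|/2 = 4.
Net area = 806 − 4 = 802.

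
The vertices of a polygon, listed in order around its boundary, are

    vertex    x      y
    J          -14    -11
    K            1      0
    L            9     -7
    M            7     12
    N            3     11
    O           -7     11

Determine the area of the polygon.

271.5

Apply the shoelace (surveyor's) formula: 2A = Σ (x_i·y_{i+1} − x_{i+1}·y_i), indices taken mod 6.
Σ = (11) + (-7) + (157) + (41) + (110) + (231) = 543
Area = |Σ|/2 = 271.5.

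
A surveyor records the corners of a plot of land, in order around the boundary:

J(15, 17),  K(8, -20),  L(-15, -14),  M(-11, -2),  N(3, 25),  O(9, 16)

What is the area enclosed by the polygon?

Σ = (-436) + (-412) + (-124) + (-269) + (-177) + (-87) = -1505
Area = |Σ|/2 = 752.5.

752.5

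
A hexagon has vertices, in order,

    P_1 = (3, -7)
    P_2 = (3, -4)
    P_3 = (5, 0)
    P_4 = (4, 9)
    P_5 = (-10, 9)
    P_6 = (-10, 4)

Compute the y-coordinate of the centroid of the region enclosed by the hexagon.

45/14

Apply the surveyor's formula. First the cross-terms c_i = x_i·y_{i+1} − x_{i+1}·y_i:
  9, 20, 45, 126, 50, 58  ⇒  2A = 308, A = 154.
Then Σ (y_i + y_{i+1})·c_i = 2970, so ȳ = 2970 / (6·154) = 45/14.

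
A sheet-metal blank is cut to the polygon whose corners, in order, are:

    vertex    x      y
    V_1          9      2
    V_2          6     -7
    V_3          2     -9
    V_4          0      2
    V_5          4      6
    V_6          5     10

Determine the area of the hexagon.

Cross-terms: -75, -40, 4, -8, 10, -80  ⇒  Σ = -189
Area = |Σ|/2 = 94.5.

94.5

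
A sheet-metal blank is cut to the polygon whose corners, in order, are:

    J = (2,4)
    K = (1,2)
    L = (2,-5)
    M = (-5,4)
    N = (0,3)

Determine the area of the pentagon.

23.5

Apply the shoelace formula: 2A = Σ (x_i·y_{i+1} − x_{i+1}·y_i), indices taken mod 5.
Σ = (0) + (-9) + (-17) + (-15) + (-6) = -47
Area = |Σ|/2 = 23.5.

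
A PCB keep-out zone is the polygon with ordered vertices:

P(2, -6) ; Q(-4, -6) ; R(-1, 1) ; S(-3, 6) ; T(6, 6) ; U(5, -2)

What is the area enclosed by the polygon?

P→Q: (2)(-6) − (-4)(-6) = -36
Q→R: (-4)(1) − (-1)(-6) = -10
R→S: (-1)(6) − (-3)(1) = -3
S→T: (-3)(6) − (6)(6) = -54
T→U: (6)(-2) − (5)(6) = -42
U→P: (5)(-6) − (2)(-2) = -26
Σ = -171
Area = |Σ|/2 = 85.5.

85.5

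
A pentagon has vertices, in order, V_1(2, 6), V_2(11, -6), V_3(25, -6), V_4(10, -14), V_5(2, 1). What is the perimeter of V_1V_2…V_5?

68

|V_1V_2| = √((9)² + (-12)²) = √225 = 15
|V_2V_3| = √((14)² + (0)²) = √196 = 14
|V_3V_4| = √((-15)² + (-8)²) = √289 = 17
|V_4V_5| = √((-8)² + (15)²) = √289 = 17
|V_5V_1| = √((0)² + (5)²) = √25 = 5
Perimeter = 15 + 14 + 17 + 17 + 5 = 68.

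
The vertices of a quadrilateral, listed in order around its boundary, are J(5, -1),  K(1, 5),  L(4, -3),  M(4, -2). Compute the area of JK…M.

J→K: (5)(5) − (1)(-1) = 26
K→L: (1)(-3) − (4)(5) = -23
L→M: (4)(-2) − (4)(-3) = 4
M→J: (4)(-1) − (5)(-2) = 6
Σ = 13
Area = |Σ|/2 = 6.5.

6.5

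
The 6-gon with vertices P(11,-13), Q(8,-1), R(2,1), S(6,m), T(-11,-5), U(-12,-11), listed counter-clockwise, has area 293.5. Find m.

14

The doubled signed area Σ (x_i y_{i+1} − x_{i+1} y_i) is linear in m.
With m=0 it equals 405; the coefficient of m is 13 (from the two edges through S).
So 13·m + 405 = 2·293.5 = 587 ⇒ m = 14.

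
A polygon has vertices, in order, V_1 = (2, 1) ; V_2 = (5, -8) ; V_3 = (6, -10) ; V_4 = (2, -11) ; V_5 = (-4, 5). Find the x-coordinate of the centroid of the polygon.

Apply Gauss's area formula. First the cross-terms c_i = x_i·y_{i+1} − x_{i+1}·y_i:
  -21, -2, -46, -34, -14  ⇒  2A = -117, A = -58.5.
Then Σ (x_i + x_{i+1})·c_i = -441, so x̄ = -441 / (6·(-58.5)) = 49/39.

49/39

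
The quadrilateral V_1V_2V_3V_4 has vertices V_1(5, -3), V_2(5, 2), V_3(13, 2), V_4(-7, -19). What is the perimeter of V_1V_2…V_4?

62

|V_1V_2| = √((0)² + (5)²) = √25 = 5
|V_2V_3| = √((8)² + (0)²) = √64 = 8
|V_3V_4| = √((-20)² + (-21)²) = √841 = 29
|V_4V_1| = √((12)² + (16)²) = √400 = 20
Perimeter = 5 + 8 + 29 + 20 = 62.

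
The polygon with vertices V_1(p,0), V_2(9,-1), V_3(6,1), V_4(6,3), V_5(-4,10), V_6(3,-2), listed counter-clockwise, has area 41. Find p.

The doubled signed area Σ (x_i y_{i+1} − x_{i+1} y_i) is linear in p.
With p=0 it equals 77; the coefficient of p is 1 (from the two edges through V_1).
So 1·p + 77 = 2·41 = 82 ⇒ p = 5.

5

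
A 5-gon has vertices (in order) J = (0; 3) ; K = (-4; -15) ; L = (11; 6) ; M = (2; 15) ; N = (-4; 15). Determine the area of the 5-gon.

Σ = (12) + (141) + (153) + (90) + (-12) = 384
Area = |Σ|/2 = 192.

192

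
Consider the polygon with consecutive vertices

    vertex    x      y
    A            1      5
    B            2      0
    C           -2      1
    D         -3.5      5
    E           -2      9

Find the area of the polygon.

27.5

A→B: (1)(0) − (2)(5) = -10
B→C: (2)(1) − (-2)(0) = 2
C→D: (-2)(5) − (-3.5)(1) = -6.5
D→E: (-3.5)(9) − (-2)(5) = -21.5
E→A: (-2)(5) − (1)(9) = -19
Σ = -55
Area = |Σ|/2 = 27.5.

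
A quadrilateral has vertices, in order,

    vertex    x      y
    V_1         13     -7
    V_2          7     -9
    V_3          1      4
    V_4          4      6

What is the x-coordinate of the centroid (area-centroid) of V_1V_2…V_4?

324/49

Apply the shoelace (surveyor's) formula. First the cross-terms c_i = x_i·y_{i+1} − x_{i+1}·y_i:
  -68, 37, -10, -106  ⇒  2A = -147, A = -73.5.
Then Σ (x_i + x_{i+1})·c_i = -2916, so x̄ = -2916 / (6·(-73.5)) = 324/49.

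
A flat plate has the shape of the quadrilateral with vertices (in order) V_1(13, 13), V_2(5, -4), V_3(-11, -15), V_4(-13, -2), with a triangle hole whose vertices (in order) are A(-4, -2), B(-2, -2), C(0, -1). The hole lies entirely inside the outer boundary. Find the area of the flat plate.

275

Outer boundary:
Apply the shoelace formula: 2A = Σ (x_i·y_{i+1} − x_{i+1}·y_i), indices taken mod 4.
Cross-terms: -117, -119, -173, -143  ⇒  Σ = -552
Area = |Σ|/2 = 276.
Hole:
Apply the surveyor's formula: 2A = Σ (x_i·y_{i+1} − x_{i+1}·y_i), indices taken mod 3.
Σ = (4) + (2) + (-4) = 2
Area = |Σ|/2 = 1.
Net area = 276 − 1 = 275.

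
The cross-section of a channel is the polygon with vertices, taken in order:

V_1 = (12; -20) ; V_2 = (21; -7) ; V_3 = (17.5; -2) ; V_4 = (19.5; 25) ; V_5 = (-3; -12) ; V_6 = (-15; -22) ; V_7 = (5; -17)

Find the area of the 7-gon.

Apply the shoelace (surveyor's) formula: 2A = Σ (x_i·y_{i+1} − x_{i+1}·y_i), indices taken mod 7.
Σ = (336) + (80.5) + (476.5) + (-159) + (-114) + (365) + (104) = 1089
Area = |Σ|/2 = 544.5.

544.5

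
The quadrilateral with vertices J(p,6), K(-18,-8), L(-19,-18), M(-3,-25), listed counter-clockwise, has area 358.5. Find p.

Write out the shoelace sum; only the two edges meeting at J involve p:
2·Area = [((-3)·6 − p·(-25)) + (p·(-8) − (-18)·6)] + 593
       = 17·p + 683 = 717
⇒ p = 2.

2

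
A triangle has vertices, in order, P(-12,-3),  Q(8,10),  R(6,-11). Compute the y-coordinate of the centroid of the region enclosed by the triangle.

-4/3

Apply Gauss's area formula. First the cross-terms c_i = x_i·y_{i+1} − x_{i+1}·y_i:
  -96, -148, -150  ⇒  2A = -394, A = -197.
Then Σ (y_i + y_{i+1})·c_i = 1576, so ȳ = 1576 / (6·(-197)) = -4/3.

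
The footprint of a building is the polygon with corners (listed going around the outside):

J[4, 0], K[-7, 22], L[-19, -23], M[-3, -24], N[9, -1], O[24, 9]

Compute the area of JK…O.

J→K: (4)(22) − (-7)(0) = 88
K→L: (-7)(-23) − (-19)(22) = 579
L→M: (-19)(-24) − (-3)(-23) = 387
M→N: (-3)(-1) − (9)(-24) = 219
N→O: (9)(9) − (24)(-1) = 105
O→J: (24)(0) − (4)(9) = -36
Σ = 1342
Area = |Σ|/2 = 671.

671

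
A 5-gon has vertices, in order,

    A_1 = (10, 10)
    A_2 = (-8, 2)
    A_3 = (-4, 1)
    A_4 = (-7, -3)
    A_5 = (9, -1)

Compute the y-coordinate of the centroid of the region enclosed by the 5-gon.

642/253

Apply the shoelace (surveyor's) formula. First the cross-terms c_i = x_i·y_{i+1} − x_{i+1}·y_i:
  100, 0, 19, 34, 100  ⇒  2A = 253, A = 126.5.
Then Σ (y_i + y_{i+1})·c_i = 1926, so ȳ = 1926 / (6·126.5) = 642/253.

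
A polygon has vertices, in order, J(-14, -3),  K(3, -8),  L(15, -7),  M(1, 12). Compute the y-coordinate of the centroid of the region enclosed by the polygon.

Apply the surveyor's formula. First the cross-terms c_i = x_i·y_{i+1} − x_{i+1}·y_i:
  121, 99, 187, 165  ⇒  2A = 572, A = 286.
Then Σ (y_i + y_{i+1})·c_i = -396, so ȳ = -396 / (6·286) = -3/13.

-3/13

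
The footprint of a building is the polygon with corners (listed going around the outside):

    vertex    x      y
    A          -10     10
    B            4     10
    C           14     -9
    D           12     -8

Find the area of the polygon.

Apply Gauss's area formula: 2A = Σ (x_i·y_{i+1} − x_{i+1}·y_i), indices taken mod 4.
Cross-terms: -140, -176, -4, 40  ⇒  Σ = -280
Area = |Σ|/2 = 140.

140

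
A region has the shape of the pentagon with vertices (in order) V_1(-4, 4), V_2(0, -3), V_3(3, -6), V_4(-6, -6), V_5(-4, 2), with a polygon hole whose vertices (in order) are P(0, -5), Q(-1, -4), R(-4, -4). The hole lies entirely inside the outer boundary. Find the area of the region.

Outer boundary:
Σ = (12) + (9) + (-54) + (-36) + (-8) = -77
Area = |Σ|/2 = 38.5.
Hole:
Cross-terms: -5, -12, 20  ⇒  Σ = 3
Area = |Σ|/2 = 1.5.
Net area = 38.5 − 1.5 = 37.

37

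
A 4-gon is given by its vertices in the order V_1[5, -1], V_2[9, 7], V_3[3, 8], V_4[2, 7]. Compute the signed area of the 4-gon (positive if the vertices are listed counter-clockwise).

31.5

Apply the shoelace formula: 2A = Σ (x_i·y_{i+1} − x_{i+1}·y_i), indices taken mod 4.
Cross-terms: 44, 51, 5, -37  ⇒  Σ = 63
Signed area = Σ/2 = 31.5 (positive ⇒ counter-clockwise traversal).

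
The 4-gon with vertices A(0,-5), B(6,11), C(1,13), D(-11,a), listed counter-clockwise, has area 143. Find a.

-9

Write out the shoelace sum; only the two edges meeting at D involve a:
2·Area = [(1·a − (-11)·13) + ((-11)·(-5) − 0·a)] + 97
       = 1·a + 295 = 286
⇒ a = -9.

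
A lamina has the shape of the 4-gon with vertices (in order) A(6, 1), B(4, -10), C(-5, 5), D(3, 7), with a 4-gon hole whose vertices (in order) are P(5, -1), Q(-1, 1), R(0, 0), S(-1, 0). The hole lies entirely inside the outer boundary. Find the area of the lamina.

Outer boundary:
A→B: (6)(-10) − (4)(1) = -64
B→C: (4)(5) − (-5)(-10) = -30
C→D: (-5)(7) − (3)(5) = -50
D→A: (3)(1) − (6)(7) = -39
Σ = -183
Area = |Σ|/2 = 91.5.
Hole:
Apply the surveyor's formula: 2A = Σ (x_i·y_{i+1} − x_{i+1}·y_i), indices taken mod 4.
Cross-terms: 4, 0, 0, 1  ⇒  Σ = 5
Area = |Σ|/2 = 2.5.
Net area = 91.5 − 2.5 = 89.

89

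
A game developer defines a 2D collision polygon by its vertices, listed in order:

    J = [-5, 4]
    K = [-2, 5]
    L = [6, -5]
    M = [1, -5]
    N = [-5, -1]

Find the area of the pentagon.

56.5

Σ = (-17) + (-20) + (-25) + (-26) + (-25) = -113
Area = |Σ|/2 = 56.5.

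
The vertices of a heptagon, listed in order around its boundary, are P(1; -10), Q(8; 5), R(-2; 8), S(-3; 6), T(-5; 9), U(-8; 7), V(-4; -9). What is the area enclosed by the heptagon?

Apply the shoelace formula: 2A = Σ (x_i·y_{i+1} − x_{i+1}·y_i), indices taken mod 7.
Cross-terms: 85, 74, 12, 3, 37, 100, 49  ⇒  Σ = 360
Area = |Σ|/2 = 180.

180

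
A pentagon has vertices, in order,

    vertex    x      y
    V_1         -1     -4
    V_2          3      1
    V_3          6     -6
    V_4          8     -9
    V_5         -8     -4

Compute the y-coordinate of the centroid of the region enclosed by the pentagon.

Apply the shoelace (surveyor's) formula. First the cross-terms c_i = x_i·y_{i+1} − x_{i+1}·y_i:
  11, -24, -6, -104, 28  ⇒  2A = -95, A = -47.5.
Then Σ (y_i + y_{i+1})·c_i = 1305, so ȳ = 1305 / (6·(-47.5)) = -87/19.

-87/19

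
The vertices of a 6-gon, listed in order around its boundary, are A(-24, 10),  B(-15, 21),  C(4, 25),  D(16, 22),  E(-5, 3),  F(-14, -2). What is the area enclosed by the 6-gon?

551.5

Apply the shoelace (surveyor's) formula: 2A = Σ (x_i·y_{i+1} − x_{i+1}·y_i), indices taken mod 6.
Σ = (-354) + (-459) + (-312) + (158) + (52) + (-188) = -1103
Area = |Σ|/2 = 551.5.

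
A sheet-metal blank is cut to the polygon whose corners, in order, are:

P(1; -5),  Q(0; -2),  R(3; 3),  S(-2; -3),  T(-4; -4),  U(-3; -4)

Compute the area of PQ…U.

10

Σ = (-2) + (6) + (-3) + (-4) + (4) + (19) = 20
Area = |Σ|/2 = 10.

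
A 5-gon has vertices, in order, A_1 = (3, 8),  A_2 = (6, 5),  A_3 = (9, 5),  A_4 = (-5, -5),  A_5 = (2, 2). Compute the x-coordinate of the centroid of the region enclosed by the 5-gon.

Apply Gauss's area formula. First the cross-terms c_i = x_i·y_{i+1} − x_{i+1}·y_i:
  -33, -15, -20, 0, 10  ⇒  2A = -58, A = -29.
Then Σ (x_i + x_{i+1})·c_i = -552, so x̄ = -552 / (6·(-29)) = 92/29.

92/29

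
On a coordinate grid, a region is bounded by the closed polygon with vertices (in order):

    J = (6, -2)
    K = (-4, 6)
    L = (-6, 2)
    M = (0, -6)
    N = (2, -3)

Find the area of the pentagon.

Cross-terms: 28, 28, 36, 12, 14  ⇒  Σ = 118
Area = |Σ|/2 = 59.

59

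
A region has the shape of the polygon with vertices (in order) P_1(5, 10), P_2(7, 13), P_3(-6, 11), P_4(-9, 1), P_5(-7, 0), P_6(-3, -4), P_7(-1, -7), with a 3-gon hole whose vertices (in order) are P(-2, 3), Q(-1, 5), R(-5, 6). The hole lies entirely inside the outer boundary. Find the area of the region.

155.5

Outer boundary:
Σ = (-5) + (155) + (93) + (7) + (28) + (17) + (25) = 320
Area = |Σ|/2 = 160.
Hole:
Σ = (-7) + (19) + (-3) = 9
Area = |Σ|/2 = 4.5.
Net area = 160 − 4.5 = 155.5.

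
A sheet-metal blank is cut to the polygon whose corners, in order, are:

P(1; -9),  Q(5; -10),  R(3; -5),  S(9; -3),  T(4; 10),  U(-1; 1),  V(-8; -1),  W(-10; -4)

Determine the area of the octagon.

Apply Gauss's area formula: 2A = Σ (x_i·y_{i+1} − x_{i+1}·y_i), indices taken mod 8.
Cross-terms: 35, 5, 36, 102, 14, 9, 22, 94  ⇒  Σ = 317
Area = |Σ|/2 = 158.5.

158.5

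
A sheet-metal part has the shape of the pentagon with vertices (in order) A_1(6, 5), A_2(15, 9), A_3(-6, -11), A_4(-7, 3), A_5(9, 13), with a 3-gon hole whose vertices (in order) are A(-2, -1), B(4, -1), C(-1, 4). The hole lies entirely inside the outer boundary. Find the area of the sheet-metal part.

Outer boundary:
Apply the shoelace (surveyor's) formula: 2A = Σ (x_i·y_{i+1} − x_{i+1}·y_i), indices taken mod 5.
Σ = (-21) + (-111) + (-95) + (-118) + (-33) = -378
Area = |Σ|/2 = 189.
Hole:
Apply the shoelace formula: 2A = Σ (x_i·y_{i+1} − x_{i+1}·y_i), indices taken mod 3.
Cross-terms: 6, 15, 9  ⇒  Σ = 30
Area = |Σ|/2 = 15.
Net area = 189 − 15 = 174.

174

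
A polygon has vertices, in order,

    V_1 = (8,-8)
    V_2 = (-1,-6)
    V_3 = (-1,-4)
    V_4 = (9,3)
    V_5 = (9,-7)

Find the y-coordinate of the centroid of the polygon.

Apply the shoelace (surveyor's) formula. First the cross-terms c_i = x_i·y_{i+1} − x_{i+1}·y_i:
  -56, -2, 33, -90, -16  ⇒  2A = -131, A = -65.5.
Then Σ (y_i + y_{i+1})·c_i = 1371, so ȳ = 1371 / (6·(-65.5)) = -457/131.

-457/131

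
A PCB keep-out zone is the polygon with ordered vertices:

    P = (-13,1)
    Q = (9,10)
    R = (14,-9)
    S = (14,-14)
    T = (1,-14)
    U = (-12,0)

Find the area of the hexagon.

396

Apply the shoelace (surveyor's) formula: 2A = Σ (x_i·y_{i+1} − x_{i+1}·y_i), indices taken mod 6.
Σ = (-139) + (-221) + (-70) + (-182) + (-168) + (-12) = -792
Area = |Σ|/2 = 396.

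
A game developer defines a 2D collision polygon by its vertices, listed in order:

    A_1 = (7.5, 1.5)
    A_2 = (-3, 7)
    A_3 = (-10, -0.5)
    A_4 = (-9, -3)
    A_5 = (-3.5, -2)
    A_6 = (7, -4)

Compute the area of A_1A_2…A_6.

Apply the shoelace formula: 2A = Σ (x_i·y_{i+1} − x_{i+1}·y_i), indices taken mod 6.
A_1→A_2: (7.5)(7) − (-3)(1.5) = 57
A_2→A_3: (-3)(-0.5) − (-10)(7) = 71.5
A_3→A_4: (-10)(-3) − (-9)(-0.5) = 25.5
A_4→A_5: (-9)(-2) − (-3.5)(-3) = 7.5
A_5→A_6: (-3.5)(-4) − (7)(-2) = 28
A_6→A_1: (7)(1.5) − (7.5)(-4) = 40.5
Σ = 230
Area = |Σ|/2 = 115.

115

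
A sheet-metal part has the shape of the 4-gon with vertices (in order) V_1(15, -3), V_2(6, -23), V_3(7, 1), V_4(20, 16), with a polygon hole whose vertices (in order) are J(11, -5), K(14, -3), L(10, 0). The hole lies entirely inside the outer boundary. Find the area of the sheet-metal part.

Outer boundary:
V_1→V_2: (15)(-23) − (6)(-3) = -327
V_2→V_3: (6)(1) − (7)(-23) = 167
V_3→V_4: (7)(16) − (20)(1) = 92
V_4→V_1: (20)(-3) − (15)(16) = -300
Σ = -368
Area = |Σ|/2 = 184.
Hole:
Apply the shoelace formula: 2A = Σ (x_i·y_{i+1} − x_{i+1}·y_i), indices taken mod 3.
J→K: (11)(-3) − (14)(-5) = 37
K→L: (14)(0) − (10)(-3) = 30
L→J: (10)(-5) − (11)(0) = -50
Σ = 17
Area = |Σ|/2 = 8.5.
Net area = 184 − 8.5 = 175.5.

175.5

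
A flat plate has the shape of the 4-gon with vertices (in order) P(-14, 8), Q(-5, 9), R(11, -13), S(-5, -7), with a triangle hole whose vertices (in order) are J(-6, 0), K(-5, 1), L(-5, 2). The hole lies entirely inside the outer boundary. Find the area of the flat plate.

Outer boundary:
Cross-terms: -86, -34, -142, -138  ⇒  Σ = -400
Area = |Σ|/2 = 200.
Hole:
Apply the shoelace (surveyor's) formula: 2A = Σ (x_i·y_{i+1} − x_{i+1}·y_i), indices taken mod 3.
J→K: (-6)(1) − (-5)(0) = -6
K→L: (-5)(2) − (-5)(1) = -5
L→J: (-5)(0) − (-6)(2) = 12
Σ = 1
Area = |Σ|/2 = 0.5.
Net area = 200 − 0.5 = 199.5.

199.5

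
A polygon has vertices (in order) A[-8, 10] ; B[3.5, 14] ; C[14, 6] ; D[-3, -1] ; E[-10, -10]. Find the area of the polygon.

A→B: (-8)(14) − (3.5)(10) = -147
B→C: (3.5)(6) − (14)(14) = -175
C→D: (14)(-1) − (-3)(6) = 4
D→E: (-3)(-10) − (-10)(-1) = 20
E→A: (-10)(10) − (-8)(-10) = -180
Σ = -478
Area = |Σ|/2 = 239.

239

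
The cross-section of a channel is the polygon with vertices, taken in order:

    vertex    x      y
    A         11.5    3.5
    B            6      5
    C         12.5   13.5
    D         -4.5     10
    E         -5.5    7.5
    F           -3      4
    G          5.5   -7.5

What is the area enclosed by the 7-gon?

184.25

Apply the shoelace (surveyor's) formula: 2A = Σ (x_i·y_{i+1} − x_{i+1}·y_i), indices taken mod 7.
Σ = (36.5) + (18.5) + (185.75) + (21.25) + (0.5) + (0.5) + (105.5) = 368.5
Area = |Σ|/2 = 184.25.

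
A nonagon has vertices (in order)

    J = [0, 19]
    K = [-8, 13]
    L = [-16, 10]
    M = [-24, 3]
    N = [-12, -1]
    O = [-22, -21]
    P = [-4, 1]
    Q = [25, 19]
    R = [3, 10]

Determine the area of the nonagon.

402.5

Apply Gauss's area formula: 2A = Σ (x_i·y_{i+1} − x_{i+1}·y_i), indices taken mod 9.
Σ = (152) + (128) + (192) + (60) + (230) + (-106) + (-101) + (193) + (57) = 805
Area = |Σ|/2 = 402.5.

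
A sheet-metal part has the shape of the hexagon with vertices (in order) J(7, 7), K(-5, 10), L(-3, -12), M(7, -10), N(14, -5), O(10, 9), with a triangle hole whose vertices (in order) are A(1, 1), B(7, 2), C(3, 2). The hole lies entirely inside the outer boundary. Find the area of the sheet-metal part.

Outer boundary:
Apply the shoelace (surveyor's) formula: 2A = Σ (x_i·y_{i+1} − x_{i+1}·y_i), indices taken mod 6.
Σ = (105) + (90) + (114) + (105) + (176) + (7) = 597
Area = |Σ|/2 = 298.5.
Hole:
Apply the shoelace formula: 2A = Σ (x_i·y_{i+1} − x_{i+1}·y_i), indices taken mod 3.
Σ = (-5) + (8) + (1) = 4
Area = |Σ|/2 = 2.
Net area = 298.5 − 2 = 296.5.

296.5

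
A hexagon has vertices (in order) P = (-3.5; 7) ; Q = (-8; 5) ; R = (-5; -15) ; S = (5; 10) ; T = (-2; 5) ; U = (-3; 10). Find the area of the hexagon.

131.25

Apply the surveyor's formula: 2A = Σ (x_i·y_{i+1} − x_{i+1}·y_i), indices taken mod 6.
Σ = (38.5) + (145) + (25) + (45) + (-5) + (14) = 262.5
Area = |Σ|/2 = 131.25.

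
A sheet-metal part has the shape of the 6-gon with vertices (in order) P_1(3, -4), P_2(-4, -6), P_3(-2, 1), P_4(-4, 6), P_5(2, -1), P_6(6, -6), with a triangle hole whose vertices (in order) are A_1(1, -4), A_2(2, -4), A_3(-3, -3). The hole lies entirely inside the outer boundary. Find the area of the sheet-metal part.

38.5

Outer boundary:
Apply Gauss's area formula: 2A = Σ (x_i·y_{i+1} − x_{i+1}·y_i), indices taken mod 6.
Σ = (-34) + (-16) + (-8) + (-8) + (-6) + (-6) = -78
Area = |Σ|/2 = 39.
Hole:
Σ = (4) + (-18) + (15) = 1
Area = |Σ|/2 = 0.5.
Net area = 39 − 0.5 = 38.5.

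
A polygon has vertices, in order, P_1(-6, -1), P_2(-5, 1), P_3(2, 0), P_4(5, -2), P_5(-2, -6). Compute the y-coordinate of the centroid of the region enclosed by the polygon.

-172/85

Apply the shoelace formula. First the cross-terms c_i = x_i·y_{i+1} − x_{i+1}·y_i:
  -11, -2, -4, -34, -34  ⇒  2A = -85, A = -42.5.
Then Σ (y_i + y_{i+1})·c_i = 516, so ȳ = 516 / (6·(-42.5)) = -172/85.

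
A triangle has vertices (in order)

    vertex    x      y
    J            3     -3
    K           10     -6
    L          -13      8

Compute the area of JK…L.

Apply the surveyor's formula: 2A = Σ (x_i·y_{i+1} − x_{i+1}·y_i), indices taken mod 3.
J→K: (3)(-6) − (10)(-3) = 12
K→L: (10)(8) − (-13)(-6) = 2
L→J: (-13)(-3) − (3)(8) = 15
Σ = 29
Area = |Σ|/2 = 14.5.

14.5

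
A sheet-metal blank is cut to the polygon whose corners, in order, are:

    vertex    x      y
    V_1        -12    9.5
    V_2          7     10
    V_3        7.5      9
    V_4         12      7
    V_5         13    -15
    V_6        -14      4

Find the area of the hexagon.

384

Apply the shoelace formula: 2A = Σ (x_i·y_{i+1} − x_{i+1}·y_i), indices taken mod 6.
Σ = (-186.5) + (-12) + (-55.5) + (-271) + (-158) + (-85) = -768
Area = |Σ|/2 = 384.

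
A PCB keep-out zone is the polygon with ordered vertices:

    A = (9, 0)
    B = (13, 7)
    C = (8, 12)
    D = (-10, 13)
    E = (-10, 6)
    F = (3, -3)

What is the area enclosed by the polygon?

Cross-terms: 63, 100, 224, 70, 12, 27  ⇒  Σ = 496
Area = |Σ|/2 = 248.

248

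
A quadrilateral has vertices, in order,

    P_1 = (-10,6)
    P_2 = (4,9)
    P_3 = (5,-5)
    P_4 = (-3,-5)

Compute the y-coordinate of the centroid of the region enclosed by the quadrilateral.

78/41

Apply the shoelace formula. First the cross-terms c_i = x_i·y_{i+1} − x_{i+1}·y_i:
  -114, -65, -40, -68  ⇒  2A = -287, A = -143.5.
Then Σ (y_i + y_{i+1})·c_i = -1638, so ȳ = -1638 / (6·(-143.5)) = 78/41.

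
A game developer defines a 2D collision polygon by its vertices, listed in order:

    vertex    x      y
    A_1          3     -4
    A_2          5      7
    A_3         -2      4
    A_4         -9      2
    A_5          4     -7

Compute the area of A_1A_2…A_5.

Apply the shoelace (surveyor's) formula: 2A = Σ (x_i·y_{i+1} − x_{i+1}·y_i), indices taken mod 5.
Σ = (41) + (34) + (32) + (55) + (5) = 167
Area = |Σ|/2 = 83.5.

83.5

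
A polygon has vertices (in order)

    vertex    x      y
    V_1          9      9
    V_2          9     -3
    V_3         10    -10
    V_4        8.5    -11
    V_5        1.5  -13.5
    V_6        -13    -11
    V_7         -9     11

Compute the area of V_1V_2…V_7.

452.625

Σ = (-108) + (-60) + (-25) + (-98.25) + (-192) + (-242) + (-180) = -905.25
Area = |Σ|/2 = 452.625.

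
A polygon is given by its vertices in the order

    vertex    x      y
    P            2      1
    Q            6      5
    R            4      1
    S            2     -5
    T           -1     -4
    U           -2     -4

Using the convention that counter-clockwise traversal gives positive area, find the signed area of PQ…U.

-21.5

Apply the surveyor's formula: 2A = Σ (x_i·y_{i+1} − x_{i+1}·y_i), indices taken mod 6.
P→Q: (2)(5) − (6)(1) = 4
Q→R: (6)(1) − (4)(5) = -14
R→S: (4)(-5) − (2)(1) = -22
S→T: (2)(-4) − (-1)(-5) = -13
T→U: (-1)(-4) − (-2)(-4) = -4
U→P: (-2)(1) − (2)(-4) = 6
Σ = -43
Signed area = Σ/2 = -21.5 (negative ⇒ clockwise traversal).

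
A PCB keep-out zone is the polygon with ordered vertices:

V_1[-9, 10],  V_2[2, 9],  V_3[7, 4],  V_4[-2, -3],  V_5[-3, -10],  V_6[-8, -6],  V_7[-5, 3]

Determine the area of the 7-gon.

Apply Gauss's area formula: 2A = Σ (x_i·y_{i+1} − x_{i+1}·y_i), indices taken mod 7.
Σ = (-101) + (-55) + (-13) + (11) + (-62) + (-54) + (-23) = -297
Area = |Σ|/2 = 148.5.

148.5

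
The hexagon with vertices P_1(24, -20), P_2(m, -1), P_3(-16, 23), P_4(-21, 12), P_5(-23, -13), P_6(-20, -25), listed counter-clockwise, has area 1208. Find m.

7

Write out the shoelace sum; only the two edges meeting at P_2 involve m:
2·Area = [(24·(-1) − m·(-20)) + (m·23 − (-16)·(-1))] + 2155
       = 43·m + 2115 = 2416
⇒ m = 7.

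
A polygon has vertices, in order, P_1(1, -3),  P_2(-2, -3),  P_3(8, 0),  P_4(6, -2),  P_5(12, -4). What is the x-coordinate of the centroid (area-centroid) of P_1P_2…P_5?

Apply Gauss's area formula. First the cross-terms c_i = x_i·y_{i+1} − x_{i+1}·y_i:
  -9, 24, -16, 0, -32  ⇒  2A = -33, A = -16.5.
Then Σ (x_i + x_{i+1})·c_i = -487, so x̄ = -487 / (6·(-16.5)) = 487/99.

487/99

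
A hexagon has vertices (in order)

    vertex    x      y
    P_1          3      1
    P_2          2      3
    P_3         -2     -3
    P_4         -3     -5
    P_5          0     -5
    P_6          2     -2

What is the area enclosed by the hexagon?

20.5

Σ = (7) + (0) + (1) + (15) + (10) + (8) = 41
Area = |Σ|/2 = 20.5.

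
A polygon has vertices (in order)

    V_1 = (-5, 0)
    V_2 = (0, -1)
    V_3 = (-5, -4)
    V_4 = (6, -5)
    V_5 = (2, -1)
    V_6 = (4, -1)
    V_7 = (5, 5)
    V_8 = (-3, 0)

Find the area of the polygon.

47.5

Σ = (5) + (-5) + (49) + (4) + (2) + (25) + (15) + (0) = 95
Area = |Σ|/2 = 47.5.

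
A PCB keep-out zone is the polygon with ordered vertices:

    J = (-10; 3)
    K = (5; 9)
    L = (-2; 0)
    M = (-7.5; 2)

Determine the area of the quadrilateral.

Apply Gauss's area formula: 2A = Σ (x_i·y_{i+1} − x_{i+1}·y_i), indices taken mod 4.
Σ = (-105) + (18) + (-4) + (-2.5) = -93.5
Area = |Σ|/2 = 46.75.

46.75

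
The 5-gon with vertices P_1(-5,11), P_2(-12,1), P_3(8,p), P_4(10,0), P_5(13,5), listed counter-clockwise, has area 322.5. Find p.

The doubled signed area Σ (x_i y_{i+1} − x_{i+1} y_i) is linear in p.
With p=0 it equals 337; the coefficient of p is -22 (from the two edges through P_3).
So -22·p + 337 = 2·322.5 = 645 ⇒ p = -14.

-14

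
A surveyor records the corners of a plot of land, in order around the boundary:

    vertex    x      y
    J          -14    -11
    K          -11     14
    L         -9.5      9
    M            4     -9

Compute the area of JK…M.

201.75

Apply the surveyor's formula: 2A = Σ (x_i·y_{i+1} − x_{i+1}·y_i), indices taken mod 4.
Cross-terms: -317, 34, 49.5, -170  ⇒  Σ = -403.5
Area = |Σ|/2 = 201.75.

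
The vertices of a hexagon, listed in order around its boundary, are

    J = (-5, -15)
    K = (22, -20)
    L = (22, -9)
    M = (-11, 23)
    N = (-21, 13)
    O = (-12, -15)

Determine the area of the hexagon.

997.5

Apply the shoelace (surveyor's) formula: 2A = Σ (x_i·y_{i+1} − x_{i+1}·y_i), indices taken mod 6.
Σ = (430) + (242) + (407) + (340) + (471) + (105) = 1995
Area = |Σ|/2 = 997.5.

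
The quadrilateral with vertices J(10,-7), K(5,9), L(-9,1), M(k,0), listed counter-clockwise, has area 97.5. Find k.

2

The doubled signed area Σ (x_i y_{i+1} − x_{i+1} y_i) is linear in k.
With k=0 it equals 211; the coefficient of k is -8 (from the two edges through M).
So -8·k + 211 = 2·97.5 = 195 ⇒ k = 2.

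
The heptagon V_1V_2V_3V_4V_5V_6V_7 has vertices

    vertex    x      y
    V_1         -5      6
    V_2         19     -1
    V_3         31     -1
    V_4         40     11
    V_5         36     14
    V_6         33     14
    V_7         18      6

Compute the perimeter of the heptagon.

100

|V_1V_2| = √((24)² + (-7)²) = √625 = 25
|V_2V_3| = √((12)² + (0)²) = √144 = 12
|V_3V_4| = √((9)² + (12)²) = √225 = 15
|V_4V_5| = √((-4)² + (3)²) = √25 = 5
|V_5V_6| = √((-3)² + (0)²) = √9 = 3
|V_6V_7| = √((-15)² + (-8)²) = √289 = 17
|V_7V_1| = √((-23)² + (0)²) = √529 = 23
Perimeter = 25 + 12 + 15 + 5 + 3 + 17 + 23 = 100.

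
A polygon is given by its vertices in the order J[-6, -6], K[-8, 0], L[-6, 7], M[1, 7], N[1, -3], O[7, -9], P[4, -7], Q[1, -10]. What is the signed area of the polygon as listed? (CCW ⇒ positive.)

-131.5

Apply the surveyor's formula: 2A = Σ (x_i·y_{i+1} − x_{i+1}·y_i), indices taken mod 8.
J→K: (-6)(0) − (-8)(-6) = -48
K→L: (-8)(7) − (-6)(0) = -56
L→M: (-6)(7) − (1)(7) = -49
M→N: (1)(-3) − (1)(7) = -10
N→O: (1)(-9) − (7)(-3) = 12
O→P: (7)(-7) − (4)(-9) = -13
P→Q: (4)(-10) − (1)(-7) = -33
Q→J: (1)(-6) − (-6)(-10) = -66
Σ = -263
Signed area = Σ/2 = -131.5 (negative ⇒ clockwise traversal).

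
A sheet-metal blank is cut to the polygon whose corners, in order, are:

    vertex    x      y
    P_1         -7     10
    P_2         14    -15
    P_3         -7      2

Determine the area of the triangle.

Apply the surveyor's formula: 2A = Σ (x_i·y_{i+1} − x_{i+1}·y_i), indices taken mod 3.
Cross-terms: -35, -77, -56  ⇒  Σ = -168
Area = |Σ|/2 = 84.

84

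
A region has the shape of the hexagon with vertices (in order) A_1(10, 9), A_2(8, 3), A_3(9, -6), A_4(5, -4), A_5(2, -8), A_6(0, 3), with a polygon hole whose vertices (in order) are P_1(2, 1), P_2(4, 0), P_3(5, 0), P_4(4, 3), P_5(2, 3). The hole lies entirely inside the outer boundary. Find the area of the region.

83

Outer boundary:
Apply the shoelace (surveyor's) formula: 2A = Σ (x_i·y_{i+1} − x_{i+1}·y_i), indices taken mod 6.
Cross-terms: -42, -75, -6, -32, 6, -30  ⇒  Σ = -179
Area = |Σ|/2 = 89.5.
Hole:
Apply the shoelace formula: 2A = Σ (x_i·y_{i+1} − x_{i+1}·y_i), indices taken mod 5.
Cross-terms: -4, 0, 15, 6, -4  ⇒  Σ = 13
Area = |Σ|/2 = 6.5.
Net area = 89.5 − 6.5 = 83.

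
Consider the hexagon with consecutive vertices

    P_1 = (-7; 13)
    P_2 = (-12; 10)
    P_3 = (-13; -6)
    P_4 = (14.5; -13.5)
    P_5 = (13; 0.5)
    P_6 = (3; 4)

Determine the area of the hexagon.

Apply the shoelace (surveyor's) formula: 2A = Σ (x_i·y_{i+1} − x_{i+1}·y_i), indices taken mod 6.
P_1→P_2: (-7)(10) − (-12)(13) = 86
P_2→P_3: (-12)(-6) − (-13)(10) = 202
P_3→P_4: (-13)(-13.5) − (14.5)(-6) = 262.5
P_4→P_5: (14.5)(0.5) − (13)(-13.5) = 182.75
P_5→P_6: (13)(4) − (3)(0.5) = 50.5
P_6→P_1: (3)(13) − (-7)(4) = 67
Σ = 850.75
Area = |Σ|/2 = 425.375.

425.375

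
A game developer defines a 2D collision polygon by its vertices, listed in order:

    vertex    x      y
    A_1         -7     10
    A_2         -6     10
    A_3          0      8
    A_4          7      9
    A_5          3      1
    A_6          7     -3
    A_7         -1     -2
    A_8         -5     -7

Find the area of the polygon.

Σ = (-10) + (-48) + (-56) + (-20) + (-16) + (-17) + (-3) + (-99) = -269
Area = |Σ|/2 = 134.5.

134.5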